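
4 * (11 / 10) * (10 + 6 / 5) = 1232 / 25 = 49.28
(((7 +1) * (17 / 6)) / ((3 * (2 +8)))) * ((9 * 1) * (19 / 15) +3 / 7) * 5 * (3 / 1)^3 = 42228 / 35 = 1206.51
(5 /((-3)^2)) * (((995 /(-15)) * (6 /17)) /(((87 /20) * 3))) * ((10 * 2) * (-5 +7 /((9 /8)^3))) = 48556000 /29111157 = 1.67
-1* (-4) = 4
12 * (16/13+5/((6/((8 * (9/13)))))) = 912/13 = 70.15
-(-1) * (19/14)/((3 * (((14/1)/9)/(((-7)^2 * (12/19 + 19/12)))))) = 505/16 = 31.56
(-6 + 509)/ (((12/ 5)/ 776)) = 162636.67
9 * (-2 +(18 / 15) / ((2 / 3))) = -9 / 5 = -1.80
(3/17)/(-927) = -1/5253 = -0.00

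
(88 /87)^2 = 7744 /7569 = 1.02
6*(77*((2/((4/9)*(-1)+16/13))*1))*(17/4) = 459459/92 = 4994.12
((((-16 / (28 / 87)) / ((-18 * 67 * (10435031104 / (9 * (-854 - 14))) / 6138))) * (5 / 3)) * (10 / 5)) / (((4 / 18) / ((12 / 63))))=-41385465 / 76469212309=-0.00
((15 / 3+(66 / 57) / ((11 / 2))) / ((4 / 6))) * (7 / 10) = 2079 / 380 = 5.47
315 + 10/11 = 3475/11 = 315.91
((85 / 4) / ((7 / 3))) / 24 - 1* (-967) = 216693 / 224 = 967.38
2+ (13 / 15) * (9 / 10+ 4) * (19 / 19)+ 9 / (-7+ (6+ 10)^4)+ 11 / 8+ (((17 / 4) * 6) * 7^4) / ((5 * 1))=17842413491 / 1456200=12252.72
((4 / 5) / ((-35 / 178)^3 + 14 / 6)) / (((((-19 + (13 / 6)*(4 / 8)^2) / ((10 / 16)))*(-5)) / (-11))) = -2233341792 / 87159450385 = -0.03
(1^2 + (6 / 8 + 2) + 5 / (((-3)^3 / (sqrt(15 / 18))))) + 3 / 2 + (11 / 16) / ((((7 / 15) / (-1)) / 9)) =-897 / 112 - 5 * sqrt(30) / 162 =-8.18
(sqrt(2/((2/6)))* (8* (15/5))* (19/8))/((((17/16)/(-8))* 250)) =-3648* sqrt(6)/2125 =-4.21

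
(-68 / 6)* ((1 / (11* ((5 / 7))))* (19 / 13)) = -4522 / 2145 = -2.11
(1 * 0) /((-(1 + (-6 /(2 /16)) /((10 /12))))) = 0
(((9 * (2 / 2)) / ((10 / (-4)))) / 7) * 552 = -9936 / 35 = -283.89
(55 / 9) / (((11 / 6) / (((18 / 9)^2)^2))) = 160 / 3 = 53.33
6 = 6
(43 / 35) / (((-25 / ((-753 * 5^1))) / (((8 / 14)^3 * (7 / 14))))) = 1036128 / 60025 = 17.26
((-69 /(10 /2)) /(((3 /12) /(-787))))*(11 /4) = 597333 /5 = 119466.60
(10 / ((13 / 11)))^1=110 / 13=8.46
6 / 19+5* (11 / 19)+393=7528 / 19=396.21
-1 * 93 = -93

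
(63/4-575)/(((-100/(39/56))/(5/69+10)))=4042259/103040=39.23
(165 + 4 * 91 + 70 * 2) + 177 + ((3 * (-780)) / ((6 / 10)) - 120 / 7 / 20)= -21384 / 7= -3054.86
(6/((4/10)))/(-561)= -5/187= -0.03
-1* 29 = -29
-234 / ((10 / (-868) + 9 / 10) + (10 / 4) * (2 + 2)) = -42315 / 1969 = -21.49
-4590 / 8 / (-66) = 8.69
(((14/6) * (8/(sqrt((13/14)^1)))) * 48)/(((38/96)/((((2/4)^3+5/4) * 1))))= 3229.91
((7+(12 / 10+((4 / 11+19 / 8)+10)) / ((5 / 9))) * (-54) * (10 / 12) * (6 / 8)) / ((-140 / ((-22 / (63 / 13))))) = -2753283 / 78400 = -35.12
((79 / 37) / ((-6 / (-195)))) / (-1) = -5135 / 74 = -69.39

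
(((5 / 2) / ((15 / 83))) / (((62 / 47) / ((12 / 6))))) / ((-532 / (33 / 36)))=-42911 / 1187424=-0.04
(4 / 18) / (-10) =-1 / 45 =-0.02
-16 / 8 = -2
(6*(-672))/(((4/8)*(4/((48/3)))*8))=-4032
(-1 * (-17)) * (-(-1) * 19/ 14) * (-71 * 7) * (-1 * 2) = 22933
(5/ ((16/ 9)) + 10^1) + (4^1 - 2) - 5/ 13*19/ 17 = 50857/ 3536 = 14.38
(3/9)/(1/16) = 16/3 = 5.33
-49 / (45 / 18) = -98 / 5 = -19.60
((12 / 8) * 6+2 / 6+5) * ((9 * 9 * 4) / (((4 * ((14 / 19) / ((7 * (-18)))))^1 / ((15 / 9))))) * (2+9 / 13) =-11580975 / 13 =-890844.23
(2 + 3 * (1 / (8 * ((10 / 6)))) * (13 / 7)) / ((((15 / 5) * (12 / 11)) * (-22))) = -677 / 20160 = -0.03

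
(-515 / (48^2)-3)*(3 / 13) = -7427 / 9984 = -0.74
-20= -20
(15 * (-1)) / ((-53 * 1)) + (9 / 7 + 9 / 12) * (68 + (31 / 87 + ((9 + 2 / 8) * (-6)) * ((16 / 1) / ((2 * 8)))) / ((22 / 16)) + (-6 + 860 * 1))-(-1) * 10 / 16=1700623341 / 946792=1796.20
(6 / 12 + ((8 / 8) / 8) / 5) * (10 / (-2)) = -21 / 8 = -2.62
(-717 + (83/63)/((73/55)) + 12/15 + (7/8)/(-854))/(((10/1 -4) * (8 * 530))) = -16051508339/570952972800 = -0.03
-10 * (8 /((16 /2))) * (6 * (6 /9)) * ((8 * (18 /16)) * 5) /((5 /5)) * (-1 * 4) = 7200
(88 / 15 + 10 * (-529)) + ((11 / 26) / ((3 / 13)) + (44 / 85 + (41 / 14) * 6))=-6264411 / 1190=-5264.21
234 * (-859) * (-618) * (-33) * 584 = -2394000756576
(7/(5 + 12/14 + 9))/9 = 49/936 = 0.05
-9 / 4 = -2.25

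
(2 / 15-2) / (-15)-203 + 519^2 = 60560578 / 225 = 269158.12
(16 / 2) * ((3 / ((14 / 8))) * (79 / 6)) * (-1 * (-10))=12640 / 7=1805.71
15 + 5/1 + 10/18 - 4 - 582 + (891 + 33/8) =23737/72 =329.68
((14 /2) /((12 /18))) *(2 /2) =21 /2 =10.50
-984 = -984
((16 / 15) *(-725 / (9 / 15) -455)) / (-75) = 15968 / 675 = 23.66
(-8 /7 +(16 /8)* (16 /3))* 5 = 47.62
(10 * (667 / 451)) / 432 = 3335 / 97416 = 0.03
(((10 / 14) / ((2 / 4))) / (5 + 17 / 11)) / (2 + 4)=55 / 1512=0.04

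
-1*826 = -826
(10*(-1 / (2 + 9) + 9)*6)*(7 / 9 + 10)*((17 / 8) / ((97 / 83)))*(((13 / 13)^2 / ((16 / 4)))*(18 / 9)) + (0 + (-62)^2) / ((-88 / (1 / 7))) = 1208491 / 231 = 5231.56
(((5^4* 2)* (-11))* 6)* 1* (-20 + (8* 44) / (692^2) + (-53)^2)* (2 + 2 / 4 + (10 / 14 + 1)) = -203149987301250 / 209503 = -969675791.28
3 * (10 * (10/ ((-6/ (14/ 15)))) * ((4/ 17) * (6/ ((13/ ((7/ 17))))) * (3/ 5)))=-1.25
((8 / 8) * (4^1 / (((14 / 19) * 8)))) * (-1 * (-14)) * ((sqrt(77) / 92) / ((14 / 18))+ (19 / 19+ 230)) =2195.66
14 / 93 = 0.15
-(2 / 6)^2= -1 / 9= -0.11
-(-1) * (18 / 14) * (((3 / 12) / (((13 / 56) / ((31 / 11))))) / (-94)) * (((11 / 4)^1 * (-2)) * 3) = 837 / 1222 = 0.68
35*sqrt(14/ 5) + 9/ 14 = 9/ 14 + 7*sqrt(70) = 59.21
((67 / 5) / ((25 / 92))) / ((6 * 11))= 3082 / 4125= 0.75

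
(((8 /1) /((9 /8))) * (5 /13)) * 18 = 640 /13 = 49.23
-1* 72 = -72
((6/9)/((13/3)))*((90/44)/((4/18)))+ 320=91925/286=321.42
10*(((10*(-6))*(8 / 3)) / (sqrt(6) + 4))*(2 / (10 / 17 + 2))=-5440 / 11 + 1360*sqrt(6) / 11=-191.70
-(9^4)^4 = -1853020188851841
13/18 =0.72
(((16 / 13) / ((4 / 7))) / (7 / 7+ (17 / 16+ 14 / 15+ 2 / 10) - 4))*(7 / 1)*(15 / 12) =-58800 / 2509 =-23.44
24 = 24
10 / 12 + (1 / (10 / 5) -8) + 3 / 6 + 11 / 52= -929 / 156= -5.96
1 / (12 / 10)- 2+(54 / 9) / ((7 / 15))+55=2801 / 42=66.69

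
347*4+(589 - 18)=1959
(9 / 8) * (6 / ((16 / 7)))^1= 189 / 64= 2.95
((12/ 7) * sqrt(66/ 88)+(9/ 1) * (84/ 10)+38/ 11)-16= 6 * sqrt(3)/ 7+3468/ 55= 64.54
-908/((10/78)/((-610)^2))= -2635361040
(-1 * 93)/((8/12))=-279/2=-139.50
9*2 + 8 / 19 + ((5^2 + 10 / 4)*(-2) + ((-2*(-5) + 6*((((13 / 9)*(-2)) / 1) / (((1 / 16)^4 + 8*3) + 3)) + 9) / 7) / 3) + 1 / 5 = -53715124127 / 1512899415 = -35.50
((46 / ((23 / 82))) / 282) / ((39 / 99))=902 / 611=1.48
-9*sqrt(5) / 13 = -1.55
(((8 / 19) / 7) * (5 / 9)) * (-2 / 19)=-80 / 22743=-0.00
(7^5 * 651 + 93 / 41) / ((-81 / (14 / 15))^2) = 1953883624 / 1345005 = 1452.70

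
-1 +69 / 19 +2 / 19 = 52 / 19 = 2.74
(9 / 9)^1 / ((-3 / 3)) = -1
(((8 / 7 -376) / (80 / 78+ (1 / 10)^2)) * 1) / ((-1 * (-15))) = -682240 / 28273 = -24.13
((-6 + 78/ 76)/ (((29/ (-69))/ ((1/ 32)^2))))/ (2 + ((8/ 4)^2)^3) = 4347/ 24825856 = 0.00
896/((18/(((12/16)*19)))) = 2128/3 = 709.33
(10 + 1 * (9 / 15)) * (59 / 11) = 3127 / 55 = 56.85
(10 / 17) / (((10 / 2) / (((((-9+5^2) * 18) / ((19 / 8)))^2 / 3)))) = 3538944 / 6137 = 576.66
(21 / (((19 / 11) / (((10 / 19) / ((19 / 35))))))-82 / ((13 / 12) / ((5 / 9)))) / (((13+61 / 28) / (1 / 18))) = -22667708 / 204638265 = -0.11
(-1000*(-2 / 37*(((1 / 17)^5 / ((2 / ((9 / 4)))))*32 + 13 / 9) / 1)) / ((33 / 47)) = 1735095710000 / 15602808573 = 111.20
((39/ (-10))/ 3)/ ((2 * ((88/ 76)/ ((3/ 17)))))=-741/ 7480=-0.10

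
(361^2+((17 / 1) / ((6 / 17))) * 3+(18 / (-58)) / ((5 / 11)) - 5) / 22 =5929.99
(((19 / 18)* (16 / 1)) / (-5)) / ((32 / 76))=-361 / 45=-8.02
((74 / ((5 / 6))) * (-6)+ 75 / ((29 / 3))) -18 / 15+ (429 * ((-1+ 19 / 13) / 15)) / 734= -28002978 / 53215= -526.22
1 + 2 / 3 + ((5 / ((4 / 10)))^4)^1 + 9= 1172387 / 48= 24424.73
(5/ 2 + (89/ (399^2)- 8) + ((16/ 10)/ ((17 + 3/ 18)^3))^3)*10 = -285587612798366319354392371/ 5193029890969989171454575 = -54.99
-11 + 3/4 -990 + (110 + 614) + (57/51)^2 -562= -967573/1156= -837.00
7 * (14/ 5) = 98/ 5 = 19.60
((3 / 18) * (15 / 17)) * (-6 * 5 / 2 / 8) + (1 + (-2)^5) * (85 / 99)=-724145 / 26928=-26.89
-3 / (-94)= 3 / 94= 0.03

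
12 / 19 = 0.63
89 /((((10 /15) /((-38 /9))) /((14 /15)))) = -23674 /45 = -526.09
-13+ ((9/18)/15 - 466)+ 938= 13771/30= 459.03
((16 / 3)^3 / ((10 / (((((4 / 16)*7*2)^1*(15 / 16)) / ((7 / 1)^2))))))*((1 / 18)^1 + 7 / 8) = 536 / 567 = 0.95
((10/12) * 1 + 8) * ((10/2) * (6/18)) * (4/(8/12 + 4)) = 265/21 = 12.62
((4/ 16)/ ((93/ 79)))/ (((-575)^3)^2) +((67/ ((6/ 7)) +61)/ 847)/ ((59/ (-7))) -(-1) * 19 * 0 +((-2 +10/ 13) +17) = 6550625795959356284996001/ 415919696546008789062500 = 15.75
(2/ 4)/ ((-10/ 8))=-2/ 5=-0.40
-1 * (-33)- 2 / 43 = 1417 / 43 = 32.95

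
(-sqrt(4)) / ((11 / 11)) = -2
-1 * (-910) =910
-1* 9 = -9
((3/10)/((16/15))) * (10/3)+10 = 175/16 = 10.94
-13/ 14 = -0.93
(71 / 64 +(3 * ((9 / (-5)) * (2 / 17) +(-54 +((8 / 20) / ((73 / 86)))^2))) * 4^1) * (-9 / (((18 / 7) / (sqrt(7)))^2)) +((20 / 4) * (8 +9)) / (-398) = 6398743081885457 / 1038413203200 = 6162.04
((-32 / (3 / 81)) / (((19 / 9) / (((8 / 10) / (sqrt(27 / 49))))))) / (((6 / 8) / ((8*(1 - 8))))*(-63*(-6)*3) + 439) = -387072*sqrt(3) / 644195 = -1.04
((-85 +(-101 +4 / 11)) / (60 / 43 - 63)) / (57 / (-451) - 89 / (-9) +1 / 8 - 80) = -86401104 / 2010319919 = -0.04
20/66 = 10/33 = 0.30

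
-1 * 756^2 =-571536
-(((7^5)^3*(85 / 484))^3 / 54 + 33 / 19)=-1248596688403700702464473946504098626840367553 / 116327781504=-10733435059627325242388160000000000.00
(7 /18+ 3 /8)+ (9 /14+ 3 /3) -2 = 205 /504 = 0.41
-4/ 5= -0.80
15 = 15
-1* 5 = -5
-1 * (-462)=462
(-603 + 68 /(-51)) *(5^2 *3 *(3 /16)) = -135975 /16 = -8498.44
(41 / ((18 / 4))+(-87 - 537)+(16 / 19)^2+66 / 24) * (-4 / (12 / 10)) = 39730705 / 19494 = 2038.10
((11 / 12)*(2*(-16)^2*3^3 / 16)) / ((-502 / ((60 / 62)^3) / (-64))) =684288000 / 7477541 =91.51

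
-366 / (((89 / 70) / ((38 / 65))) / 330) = -64254960 / 1157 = -55535.83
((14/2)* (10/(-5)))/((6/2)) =-14/3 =-4.67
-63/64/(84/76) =-57/64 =-0.89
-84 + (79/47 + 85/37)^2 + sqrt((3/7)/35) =-206167440/3024121 + sqrt(15)/35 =-68.06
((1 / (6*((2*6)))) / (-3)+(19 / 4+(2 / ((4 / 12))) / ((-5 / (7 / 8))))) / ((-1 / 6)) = -22.17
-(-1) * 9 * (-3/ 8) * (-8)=27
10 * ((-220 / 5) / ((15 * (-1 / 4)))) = 352 / 3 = 117.33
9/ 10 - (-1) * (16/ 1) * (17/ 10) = 281/ 10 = 28.10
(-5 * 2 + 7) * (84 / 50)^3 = -222264 / 15625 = -14.22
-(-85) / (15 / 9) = 51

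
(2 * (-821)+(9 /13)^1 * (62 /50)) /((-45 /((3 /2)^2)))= 533371 /6500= 82.06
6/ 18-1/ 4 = 1/ 12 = 0.08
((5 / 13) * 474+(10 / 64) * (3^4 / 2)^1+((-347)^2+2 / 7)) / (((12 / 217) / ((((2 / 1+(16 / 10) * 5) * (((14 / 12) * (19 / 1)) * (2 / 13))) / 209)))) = 84673676675 / 237952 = 355843.52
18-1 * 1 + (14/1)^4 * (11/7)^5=2576935/7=368133.57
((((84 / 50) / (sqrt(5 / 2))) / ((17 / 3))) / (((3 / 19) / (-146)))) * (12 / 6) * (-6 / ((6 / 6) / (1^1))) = 1398096 * sqrt(10) / 2125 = 2080.55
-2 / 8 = -1 / 4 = -0.25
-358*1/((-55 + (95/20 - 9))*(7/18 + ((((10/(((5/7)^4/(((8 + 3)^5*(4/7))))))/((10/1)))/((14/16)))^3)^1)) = 2097656250000/22899608039406092312829921529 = 0.00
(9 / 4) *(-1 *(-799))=7191 / 4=1797.75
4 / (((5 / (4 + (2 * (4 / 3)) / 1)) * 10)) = 8 / 15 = 0.53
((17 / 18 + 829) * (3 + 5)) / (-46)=-29878 / 207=-144.34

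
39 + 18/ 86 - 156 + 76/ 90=-224356/ 1935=-115.95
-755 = -755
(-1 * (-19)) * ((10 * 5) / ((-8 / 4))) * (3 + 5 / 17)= -26600 / 17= -1564.71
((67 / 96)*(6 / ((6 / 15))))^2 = 112225 / 1024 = 109.59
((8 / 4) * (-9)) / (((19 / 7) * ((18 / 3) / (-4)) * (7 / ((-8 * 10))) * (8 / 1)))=-120 / 19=-6.32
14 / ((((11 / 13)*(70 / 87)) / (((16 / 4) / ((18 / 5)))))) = 754 / 33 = 22.85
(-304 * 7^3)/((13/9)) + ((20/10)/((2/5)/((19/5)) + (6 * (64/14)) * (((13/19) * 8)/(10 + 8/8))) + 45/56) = -528729667619/7324408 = -72187.36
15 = 15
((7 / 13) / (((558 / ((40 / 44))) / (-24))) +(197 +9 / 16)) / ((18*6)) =42033659 / 22980672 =1.83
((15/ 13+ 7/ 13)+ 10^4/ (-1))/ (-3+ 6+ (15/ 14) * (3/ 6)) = -404376/ 143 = -2827.80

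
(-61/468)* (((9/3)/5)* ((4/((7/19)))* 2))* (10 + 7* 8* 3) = -412604/1365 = -302.27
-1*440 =-440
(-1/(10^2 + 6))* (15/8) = -15/848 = -0.02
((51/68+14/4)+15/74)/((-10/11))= -7249/1480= -4.90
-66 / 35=-1.89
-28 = -28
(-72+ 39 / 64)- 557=-628.39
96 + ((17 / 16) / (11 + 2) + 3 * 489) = 325121 / 208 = 1563.08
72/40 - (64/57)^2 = 8761/16245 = 0.54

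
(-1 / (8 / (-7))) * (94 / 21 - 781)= -16307 / 24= -679.46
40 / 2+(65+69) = 154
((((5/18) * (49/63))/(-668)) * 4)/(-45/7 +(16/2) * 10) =-49/2786562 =-0.00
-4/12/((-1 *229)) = 1/687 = 0.00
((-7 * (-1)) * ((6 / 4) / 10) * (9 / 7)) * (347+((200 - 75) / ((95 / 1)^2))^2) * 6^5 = 2373581473056 / 651605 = 3642669.21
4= 4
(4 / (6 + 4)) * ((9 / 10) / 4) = 9 / 100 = 0.09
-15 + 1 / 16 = -239 / 16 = -14.94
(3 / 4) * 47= 141 / 4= 35.25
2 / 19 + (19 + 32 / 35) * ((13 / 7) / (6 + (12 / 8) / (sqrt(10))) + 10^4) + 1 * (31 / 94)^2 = 781452337310047 / 3923952732 -18122 * sqrt(10) / 116865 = 199148.78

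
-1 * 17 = -17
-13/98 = -0.13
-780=-780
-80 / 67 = -1.19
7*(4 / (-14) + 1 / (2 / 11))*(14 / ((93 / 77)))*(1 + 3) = 1692.34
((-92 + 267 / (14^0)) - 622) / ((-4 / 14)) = 3129 / 2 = 1564.50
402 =402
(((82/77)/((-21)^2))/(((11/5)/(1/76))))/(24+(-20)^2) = 205/6018267024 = 0.00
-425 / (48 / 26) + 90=-140.21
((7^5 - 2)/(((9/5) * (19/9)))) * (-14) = -1176350/19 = -61913.16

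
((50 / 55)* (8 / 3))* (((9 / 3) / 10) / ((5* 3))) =8 / 165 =0.05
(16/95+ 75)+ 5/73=75.24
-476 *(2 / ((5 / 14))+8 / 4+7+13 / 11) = -413168 / 55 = -7512.15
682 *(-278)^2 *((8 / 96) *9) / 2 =19765383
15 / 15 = 1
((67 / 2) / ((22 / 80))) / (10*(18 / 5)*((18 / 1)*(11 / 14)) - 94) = 4690 / 15983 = 0.29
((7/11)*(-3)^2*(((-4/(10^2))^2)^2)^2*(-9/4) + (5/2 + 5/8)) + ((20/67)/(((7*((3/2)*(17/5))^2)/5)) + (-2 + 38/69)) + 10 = 4401821530882490017367/376741768798828125000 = 11.68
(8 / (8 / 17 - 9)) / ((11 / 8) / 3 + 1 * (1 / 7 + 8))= -1344 / 12325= -0.11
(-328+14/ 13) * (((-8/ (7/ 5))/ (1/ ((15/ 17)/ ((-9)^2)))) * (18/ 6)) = 50000/ 819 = 61.05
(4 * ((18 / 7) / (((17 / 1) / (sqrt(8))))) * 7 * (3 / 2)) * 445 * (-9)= -865080 * sqrt(2) / 17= -71965.17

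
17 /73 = 0.23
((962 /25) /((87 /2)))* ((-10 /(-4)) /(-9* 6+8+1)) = -962 /19575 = -0.05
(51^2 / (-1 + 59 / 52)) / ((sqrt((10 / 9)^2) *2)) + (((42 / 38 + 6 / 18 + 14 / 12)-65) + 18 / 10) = 8634.18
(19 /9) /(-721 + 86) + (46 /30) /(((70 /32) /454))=318.23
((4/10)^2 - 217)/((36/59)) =-106613/300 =-355.38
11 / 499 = 0.02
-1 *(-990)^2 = -980100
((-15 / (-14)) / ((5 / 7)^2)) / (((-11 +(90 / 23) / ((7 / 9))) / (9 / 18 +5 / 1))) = -37191 / 19220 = -1.94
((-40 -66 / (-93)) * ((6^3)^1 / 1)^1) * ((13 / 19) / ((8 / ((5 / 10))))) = -213759 / 589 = -362.92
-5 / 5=-1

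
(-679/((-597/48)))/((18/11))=59752/1791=33.36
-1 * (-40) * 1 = 40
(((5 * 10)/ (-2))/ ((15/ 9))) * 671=-10065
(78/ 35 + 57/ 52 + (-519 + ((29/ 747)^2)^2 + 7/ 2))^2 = 262323.51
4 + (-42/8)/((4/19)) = -335/16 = -20.94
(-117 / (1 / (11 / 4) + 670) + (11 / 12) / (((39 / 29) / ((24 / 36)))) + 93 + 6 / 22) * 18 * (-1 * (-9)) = 2663537700 / 175747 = 15155.52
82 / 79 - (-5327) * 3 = 1262581 / 79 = 15982.04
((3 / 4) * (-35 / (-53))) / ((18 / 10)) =175 / 636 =0.28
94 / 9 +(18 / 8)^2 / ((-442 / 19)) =650917 / 63648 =10.23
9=9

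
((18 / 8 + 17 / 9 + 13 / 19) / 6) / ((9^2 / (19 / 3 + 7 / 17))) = 141857 / 2119203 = 0.07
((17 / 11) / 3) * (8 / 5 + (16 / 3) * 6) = 952 / 55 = 17.31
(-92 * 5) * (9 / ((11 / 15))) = -62100 / 11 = -5645.45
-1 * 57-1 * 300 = -357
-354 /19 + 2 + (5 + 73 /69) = -13862 /1311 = -10.57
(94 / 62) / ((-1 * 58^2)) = -47 / 104284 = -0.00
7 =7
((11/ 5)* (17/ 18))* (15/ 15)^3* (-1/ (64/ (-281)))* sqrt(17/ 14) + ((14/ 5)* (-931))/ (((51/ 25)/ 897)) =-19485830/ 17 + 52547* sqrt(238)/ 80640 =-1146215.24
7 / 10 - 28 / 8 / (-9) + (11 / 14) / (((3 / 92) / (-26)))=-196997 / 315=-625.39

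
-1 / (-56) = 1 / 56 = 0.02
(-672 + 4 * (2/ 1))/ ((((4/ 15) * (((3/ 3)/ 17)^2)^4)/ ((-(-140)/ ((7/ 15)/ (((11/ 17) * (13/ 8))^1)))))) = -5479098423566625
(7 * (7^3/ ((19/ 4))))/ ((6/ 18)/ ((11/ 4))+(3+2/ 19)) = 45276/ 289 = 156.66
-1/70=-0.01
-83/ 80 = -1.04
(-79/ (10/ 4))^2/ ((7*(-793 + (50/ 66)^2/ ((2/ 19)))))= -54371592/ 300173825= -0.18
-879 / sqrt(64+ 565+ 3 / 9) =-879 * sqrt(354) / 472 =-35.04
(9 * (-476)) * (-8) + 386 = 34658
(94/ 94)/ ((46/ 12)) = 6/ 23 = 0.26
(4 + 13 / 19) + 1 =5.68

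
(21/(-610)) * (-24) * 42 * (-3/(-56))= 567/305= 1.86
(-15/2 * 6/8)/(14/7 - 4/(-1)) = -0.94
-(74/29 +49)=-1495/29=-51.55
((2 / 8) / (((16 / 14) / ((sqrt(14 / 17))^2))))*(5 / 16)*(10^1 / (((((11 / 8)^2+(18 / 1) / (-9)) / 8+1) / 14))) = 13720 / 1717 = 7.99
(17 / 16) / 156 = 17 / 2496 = 0.01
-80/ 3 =-26.67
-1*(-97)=97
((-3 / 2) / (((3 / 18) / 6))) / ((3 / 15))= -270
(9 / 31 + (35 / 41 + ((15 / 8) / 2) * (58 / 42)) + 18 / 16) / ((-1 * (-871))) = 507289 / 123988592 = 0.00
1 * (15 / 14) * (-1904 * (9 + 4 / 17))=-18840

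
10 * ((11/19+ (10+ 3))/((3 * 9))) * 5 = 25.15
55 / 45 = 11 / 9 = 1.22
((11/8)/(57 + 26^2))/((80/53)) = 583/469120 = 0.00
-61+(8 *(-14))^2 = 12483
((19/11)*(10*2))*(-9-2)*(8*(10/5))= -6080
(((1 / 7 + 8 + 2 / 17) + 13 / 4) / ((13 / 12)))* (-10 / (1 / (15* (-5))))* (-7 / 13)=-12327750 / 2873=-4290.90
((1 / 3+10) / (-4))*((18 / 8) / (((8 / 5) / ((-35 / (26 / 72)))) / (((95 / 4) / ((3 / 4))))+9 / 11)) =-51022125 / 7177424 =-7.11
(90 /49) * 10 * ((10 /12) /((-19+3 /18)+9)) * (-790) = 3555000 /2891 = 1229.68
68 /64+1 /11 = 203 /176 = 1.15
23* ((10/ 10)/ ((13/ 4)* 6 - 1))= 1.24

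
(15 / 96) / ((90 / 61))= 61 / 576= 0.11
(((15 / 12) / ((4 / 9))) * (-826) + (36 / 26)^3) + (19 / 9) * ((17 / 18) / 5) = -16514920021 / 7118280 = -2320.07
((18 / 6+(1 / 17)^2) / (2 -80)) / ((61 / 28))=-12152 / 687531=-0.02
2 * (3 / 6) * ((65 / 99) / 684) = 65 / 67716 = 0.00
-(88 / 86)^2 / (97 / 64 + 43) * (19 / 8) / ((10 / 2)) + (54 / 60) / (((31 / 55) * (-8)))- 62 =-73884600197 / 1187649680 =-62.21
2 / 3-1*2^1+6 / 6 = -1 / 3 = -0.33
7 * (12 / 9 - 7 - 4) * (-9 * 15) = 9135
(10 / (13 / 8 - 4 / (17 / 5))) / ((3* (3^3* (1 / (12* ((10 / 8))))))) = 6800 / 1647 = 4.13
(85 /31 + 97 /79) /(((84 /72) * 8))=14583 /34286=0.43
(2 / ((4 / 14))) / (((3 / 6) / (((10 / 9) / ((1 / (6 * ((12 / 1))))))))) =1120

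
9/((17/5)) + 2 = 79/17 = 4.65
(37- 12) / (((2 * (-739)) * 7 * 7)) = -25 / 72422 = -0.00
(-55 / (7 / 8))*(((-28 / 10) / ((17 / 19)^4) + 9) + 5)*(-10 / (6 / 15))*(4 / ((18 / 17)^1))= 2528099200 / 44217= 57174.82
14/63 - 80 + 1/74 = -53123/666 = -79.76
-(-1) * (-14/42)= -1/3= -0.33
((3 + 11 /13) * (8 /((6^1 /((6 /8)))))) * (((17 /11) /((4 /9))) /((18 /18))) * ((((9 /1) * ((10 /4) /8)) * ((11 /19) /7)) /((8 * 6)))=57375 /885248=0.06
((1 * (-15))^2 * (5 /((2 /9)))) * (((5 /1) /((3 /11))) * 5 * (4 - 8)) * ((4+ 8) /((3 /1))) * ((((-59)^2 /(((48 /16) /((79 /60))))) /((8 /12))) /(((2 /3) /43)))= -2195007643125 /2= -1097503821562.50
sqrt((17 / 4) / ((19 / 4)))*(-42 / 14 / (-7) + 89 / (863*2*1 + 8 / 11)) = 63835*sqrt(323) / 2526202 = 0.45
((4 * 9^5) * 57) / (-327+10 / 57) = -767400804 / 18629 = -41193.88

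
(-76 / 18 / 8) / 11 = -0.05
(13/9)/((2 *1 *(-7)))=-0.10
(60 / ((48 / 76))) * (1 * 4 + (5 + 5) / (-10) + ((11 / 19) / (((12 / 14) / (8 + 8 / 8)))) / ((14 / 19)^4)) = 24631125 / 10976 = 2244.09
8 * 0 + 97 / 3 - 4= 85 / 3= 28.33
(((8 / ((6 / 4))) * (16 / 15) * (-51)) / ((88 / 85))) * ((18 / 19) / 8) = -33.19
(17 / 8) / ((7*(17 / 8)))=1 / 7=0.14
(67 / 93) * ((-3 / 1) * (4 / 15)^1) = -268 / 465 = -0.58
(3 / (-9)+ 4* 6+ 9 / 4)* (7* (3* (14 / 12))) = 15239 / 24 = 634.96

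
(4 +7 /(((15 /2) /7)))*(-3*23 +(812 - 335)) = 21488 /5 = 4297.60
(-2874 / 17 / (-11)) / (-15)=-958 / 935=-1.02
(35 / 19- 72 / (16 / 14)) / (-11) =1162 / 209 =5.56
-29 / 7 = -4.14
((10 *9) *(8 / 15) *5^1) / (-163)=-240 / 163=-1.47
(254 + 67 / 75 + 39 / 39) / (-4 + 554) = 9596 / 20625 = 0.47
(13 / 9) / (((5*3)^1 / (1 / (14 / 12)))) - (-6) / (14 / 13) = 1781 / 315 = 5.65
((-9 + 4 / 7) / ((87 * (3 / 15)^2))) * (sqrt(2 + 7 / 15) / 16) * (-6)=295 * sqrt(555) / 4872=1.43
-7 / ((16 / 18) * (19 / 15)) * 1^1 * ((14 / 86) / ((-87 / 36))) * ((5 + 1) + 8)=138915 / 23693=5.86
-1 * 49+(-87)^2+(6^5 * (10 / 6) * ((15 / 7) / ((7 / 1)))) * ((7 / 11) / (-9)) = 557440 / 77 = 7239.48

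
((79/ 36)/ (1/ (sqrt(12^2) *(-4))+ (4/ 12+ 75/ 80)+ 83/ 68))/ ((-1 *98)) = -1343/ 148176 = -0.01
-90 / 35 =-2.57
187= 187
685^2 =469225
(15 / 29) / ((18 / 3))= 5 / 58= 0.09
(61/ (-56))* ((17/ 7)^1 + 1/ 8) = -8723/ 3136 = -2.78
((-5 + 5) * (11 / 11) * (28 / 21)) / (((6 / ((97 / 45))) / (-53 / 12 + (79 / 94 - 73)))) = 0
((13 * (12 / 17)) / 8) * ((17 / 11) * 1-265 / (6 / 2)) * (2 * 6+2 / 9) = -186160 / 153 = -1216.73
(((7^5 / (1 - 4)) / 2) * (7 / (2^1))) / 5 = -117649 / 60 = -1960.82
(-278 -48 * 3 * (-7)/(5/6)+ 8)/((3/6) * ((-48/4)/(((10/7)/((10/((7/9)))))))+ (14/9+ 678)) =21141/14075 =1.50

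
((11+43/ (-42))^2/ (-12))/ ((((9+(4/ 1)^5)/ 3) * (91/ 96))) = -351122/ 13818441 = -0.03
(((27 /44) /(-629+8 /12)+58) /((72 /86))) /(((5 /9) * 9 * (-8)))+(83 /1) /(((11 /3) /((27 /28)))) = 16800969061 /836035200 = 20.10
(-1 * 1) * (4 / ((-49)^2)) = -4 / 2401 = -0.00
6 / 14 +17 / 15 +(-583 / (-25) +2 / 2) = 13588 / 525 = 25.88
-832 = -832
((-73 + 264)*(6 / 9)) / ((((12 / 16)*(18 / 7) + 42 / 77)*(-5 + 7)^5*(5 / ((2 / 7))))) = 2101 / 22860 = 0.09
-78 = -78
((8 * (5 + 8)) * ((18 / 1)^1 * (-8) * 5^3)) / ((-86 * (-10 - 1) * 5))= -187200 / 473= -395.77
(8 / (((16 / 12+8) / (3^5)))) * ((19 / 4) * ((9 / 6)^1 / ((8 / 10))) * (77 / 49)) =2285415 / 784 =2915.07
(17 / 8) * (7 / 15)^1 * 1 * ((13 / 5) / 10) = 1547 / 6000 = 0.26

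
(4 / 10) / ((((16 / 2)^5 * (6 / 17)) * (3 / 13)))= 221 / 1474560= 0.00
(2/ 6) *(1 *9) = 3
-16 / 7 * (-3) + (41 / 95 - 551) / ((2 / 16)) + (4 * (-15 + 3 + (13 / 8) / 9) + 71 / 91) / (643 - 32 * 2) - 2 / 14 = -396244036159 / 90098190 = -4397.91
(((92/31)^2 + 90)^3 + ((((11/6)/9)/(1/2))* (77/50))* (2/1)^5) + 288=578072411415269512/599064984675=964957.77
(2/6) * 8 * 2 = 16/3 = 5.33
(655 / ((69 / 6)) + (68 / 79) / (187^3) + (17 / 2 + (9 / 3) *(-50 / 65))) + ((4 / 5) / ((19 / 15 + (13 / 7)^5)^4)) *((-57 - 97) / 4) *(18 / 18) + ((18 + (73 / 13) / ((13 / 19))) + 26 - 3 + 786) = 63800179769917633661324691596232125162645 / 71018830038601056635241729664536221696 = 898.36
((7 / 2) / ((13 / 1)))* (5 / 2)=35 / 52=0.67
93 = 93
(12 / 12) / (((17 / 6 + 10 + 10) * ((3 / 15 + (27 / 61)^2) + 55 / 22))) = 74420 / 4920903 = 0.02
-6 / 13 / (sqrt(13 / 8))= -12 * sqrt(26) / 169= -0.36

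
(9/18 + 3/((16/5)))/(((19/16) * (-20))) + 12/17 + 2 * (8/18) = 89201/58140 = 1.53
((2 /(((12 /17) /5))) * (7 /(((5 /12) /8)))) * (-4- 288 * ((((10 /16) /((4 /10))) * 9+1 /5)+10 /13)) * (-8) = 4290153728 /65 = 66002365.05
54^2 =2916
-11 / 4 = -2.75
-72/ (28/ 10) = -180/ 7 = -25.71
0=0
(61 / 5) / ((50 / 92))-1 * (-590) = 76556 / 125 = 612.45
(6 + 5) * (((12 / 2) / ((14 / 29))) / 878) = 957 / 6146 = 0.16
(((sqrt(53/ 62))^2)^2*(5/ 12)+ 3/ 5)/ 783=208609/ 180591120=0.00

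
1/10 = 0.10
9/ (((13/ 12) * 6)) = 18/ 13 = 1.38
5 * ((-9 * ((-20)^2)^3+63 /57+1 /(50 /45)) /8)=-109439999619 /304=-359999998.75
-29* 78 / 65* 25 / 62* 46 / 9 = -6670 / 93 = -71.72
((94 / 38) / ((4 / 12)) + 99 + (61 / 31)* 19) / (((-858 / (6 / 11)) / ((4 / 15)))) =-338812 / 13897455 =-0.02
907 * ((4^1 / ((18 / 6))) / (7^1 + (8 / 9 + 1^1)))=2721 / 20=136.05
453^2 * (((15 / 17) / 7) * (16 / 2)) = 24625080 / 119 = 206933.45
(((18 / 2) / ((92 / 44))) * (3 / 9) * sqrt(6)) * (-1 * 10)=-330 * sqrt(6) / 23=-35.14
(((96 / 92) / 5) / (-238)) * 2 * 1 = -24 / 13685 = -0.00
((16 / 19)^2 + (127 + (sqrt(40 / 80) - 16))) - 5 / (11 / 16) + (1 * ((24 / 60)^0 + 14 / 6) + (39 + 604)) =sqrt(2) / 2 + 8943920 / 11913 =751.48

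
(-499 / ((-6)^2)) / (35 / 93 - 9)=1.61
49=49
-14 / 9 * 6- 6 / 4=-65 / 6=-10.83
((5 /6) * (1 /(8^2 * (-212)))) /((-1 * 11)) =5 /895488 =0.00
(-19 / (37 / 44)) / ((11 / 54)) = -4104 / 37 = -110.92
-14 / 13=-1.08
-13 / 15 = -0.87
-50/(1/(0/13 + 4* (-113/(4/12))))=67800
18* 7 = 126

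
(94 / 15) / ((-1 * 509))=-94 / 7635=-0.01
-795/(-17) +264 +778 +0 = 18509/17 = 1088.76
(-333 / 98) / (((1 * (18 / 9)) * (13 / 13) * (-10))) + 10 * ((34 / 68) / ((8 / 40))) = 49333 / 1960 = 25.17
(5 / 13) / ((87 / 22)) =110 / 1131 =0.10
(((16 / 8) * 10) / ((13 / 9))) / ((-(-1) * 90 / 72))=144 / 13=11.08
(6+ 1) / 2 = 7 / 2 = 3.50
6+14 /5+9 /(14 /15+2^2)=3931 /370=10.62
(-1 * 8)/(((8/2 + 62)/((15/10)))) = -2/11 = -0.18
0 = 0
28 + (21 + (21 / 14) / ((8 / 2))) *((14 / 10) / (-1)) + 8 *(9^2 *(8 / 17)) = 206051 / 680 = 303.02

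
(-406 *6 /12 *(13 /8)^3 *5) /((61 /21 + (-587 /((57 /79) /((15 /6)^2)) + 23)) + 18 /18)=177950409 /206651776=0.86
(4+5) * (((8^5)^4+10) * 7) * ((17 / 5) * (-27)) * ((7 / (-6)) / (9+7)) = 38895536340168893343189 / 80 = 486194204252111166789.86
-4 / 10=-2 / 5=-0.40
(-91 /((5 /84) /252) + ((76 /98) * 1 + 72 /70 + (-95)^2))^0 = 1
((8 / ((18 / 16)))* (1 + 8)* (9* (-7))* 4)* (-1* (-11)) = -177408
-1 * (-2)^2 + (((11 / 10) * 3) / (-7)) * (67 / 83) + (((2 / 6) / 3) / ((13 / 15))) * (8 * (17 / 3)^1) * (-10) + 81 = 12575603 / 679770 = 18.50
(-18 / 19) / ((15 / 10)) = -12 / 19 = -0.63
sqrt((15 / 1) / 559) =sqrt(8385) / 559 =0.16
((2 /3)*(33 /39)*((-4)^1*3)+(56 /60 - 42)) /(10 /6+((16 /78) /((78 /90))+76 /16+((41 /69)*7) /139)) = -1550724032 /216655665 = -7.16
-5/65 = -1/13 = -0.08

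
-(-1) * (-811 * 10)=-8110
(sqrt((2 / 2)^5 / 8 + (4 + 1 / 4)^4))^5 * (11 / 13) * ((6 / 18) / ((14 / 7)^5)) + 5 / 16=5 / 16 + 25597380633 * sqrt(83553) / 436207616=16962.56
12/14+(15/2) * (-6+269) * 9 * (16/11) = 1988346/77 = 25822.68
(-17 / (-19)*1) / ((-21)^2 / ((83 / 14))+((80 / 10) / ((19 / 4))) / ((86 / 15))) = 60673 / 5064078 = 0.01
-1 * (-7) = 7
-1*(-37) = 37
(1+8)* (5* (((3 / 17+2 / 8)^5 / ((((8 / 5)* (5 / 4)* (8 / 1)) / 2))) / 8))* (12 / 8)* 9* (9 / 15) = 0.08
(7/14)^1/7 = 1/14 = 0.07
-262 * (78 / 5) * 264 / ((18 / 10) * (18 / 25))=-7493200 / 9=-832577.78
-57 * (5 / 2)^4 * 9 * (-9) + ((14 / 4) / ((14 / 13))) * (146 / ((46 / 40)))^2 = 232734.93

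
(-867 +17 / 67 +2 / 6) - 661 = -1527.41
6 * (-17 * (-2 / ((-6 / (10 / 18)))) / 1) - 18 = -332 / 9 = -36.89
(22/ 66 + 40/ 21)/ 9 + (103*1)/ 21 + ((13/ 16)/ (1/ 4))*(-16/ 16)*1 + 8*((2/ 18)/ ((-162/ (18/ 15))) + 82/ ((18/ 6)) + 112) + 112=1228.56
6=6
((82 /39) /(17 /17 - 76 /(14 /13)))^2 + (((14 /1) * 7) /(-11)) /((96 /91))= -536113053721 /63489192624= -8.44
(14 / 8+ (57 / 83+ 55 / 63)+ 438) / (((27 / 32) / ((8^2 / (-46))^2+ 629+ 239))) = 33982474122080 / 74685807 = 455005.78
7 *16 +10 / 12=677 / 6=112.83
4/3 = 1.33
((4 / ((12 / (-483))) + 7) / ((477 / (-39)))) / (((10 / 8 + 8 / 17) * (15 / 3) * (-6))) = -5236 / 21465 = -0.24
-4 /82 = -2 /41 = -0.05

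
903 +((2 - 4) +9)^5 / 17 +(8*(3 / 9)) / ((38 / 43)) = 1835930 / 969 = 1894.66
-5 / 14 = -0.36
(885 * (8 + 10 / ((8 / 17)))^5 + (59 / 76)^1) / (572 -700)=-368660137218059 / 2490368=-148034401.83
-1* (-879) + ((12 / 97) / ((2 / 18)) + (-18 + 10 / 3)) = 251845 / 291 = 865.45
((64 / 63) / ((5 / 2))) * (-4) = -512 / 315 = -1.63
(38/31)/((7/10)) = 380/217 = 1.75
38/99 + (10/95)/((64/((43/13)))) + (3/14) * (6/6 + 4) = 8000983/5477472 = 1.46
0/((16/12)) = 0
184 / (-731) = -184 / 731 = -0.25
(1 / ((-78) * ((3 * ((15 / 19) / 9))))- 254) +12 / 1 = -94399 / 390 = -242.05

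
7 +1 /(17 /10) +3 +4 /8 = 377 /34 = 11.09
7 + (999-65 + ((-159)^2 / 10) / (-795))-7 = 46541 / 50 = 930.82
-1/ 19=-0.05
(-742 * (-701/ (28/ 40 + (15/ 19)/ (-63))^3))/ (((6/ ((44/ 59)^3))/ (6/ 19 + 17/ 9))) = 79551665570711488000/ 326054430169481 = 243982.78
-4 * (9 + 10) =-76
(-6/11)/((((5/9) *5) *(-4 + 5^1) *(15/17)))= -306/1375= -0.22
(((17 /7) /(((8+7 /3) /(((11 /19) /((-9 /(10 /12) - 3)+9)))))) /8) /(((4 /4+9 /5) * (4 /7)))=-4675 /2110976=-0.00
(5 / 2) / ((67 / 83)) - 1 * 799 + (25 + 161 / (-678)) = -17514913 / 22713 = -771.14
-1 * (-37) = 37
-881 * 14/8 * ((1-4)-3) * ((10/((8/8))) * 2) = 185010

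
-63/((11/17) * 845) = -1071/9295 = -0.12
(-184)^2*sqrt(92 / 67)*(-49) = -3317888*sqrt(1541) / 67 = -1943964.09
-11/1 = -11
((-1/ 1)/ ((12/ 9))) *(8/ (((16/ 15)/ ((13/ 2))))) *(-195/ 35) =22815/ 112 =203.71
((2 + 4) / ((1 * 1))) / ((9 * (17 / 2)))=4 / 51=0.08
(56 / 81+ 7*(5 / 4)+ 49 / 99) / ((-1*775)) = -35413 / 2762100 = -0.01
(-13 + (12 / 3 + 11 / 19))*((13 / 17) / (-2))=1040 / 323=3.22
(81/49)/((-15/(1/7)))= -27/1715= -0.02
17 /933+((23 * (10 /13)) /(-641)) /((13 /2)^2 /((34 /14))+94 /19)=423595681 /24938610749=0.02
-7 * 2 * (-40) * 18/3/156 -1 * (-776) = 797.54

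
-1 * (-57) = 57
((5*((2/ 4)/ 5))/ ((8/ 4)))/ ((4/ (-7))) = -7/ 16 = -0.44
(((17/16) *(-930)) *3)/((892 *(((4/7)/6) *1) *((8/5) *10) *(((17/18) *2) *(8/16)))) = -263655/114176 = -2.31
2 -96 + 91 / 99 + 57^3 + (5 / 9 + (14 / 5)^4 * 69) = 11715511571 / 61875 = 189341.60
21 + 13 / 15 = 328 / 15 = 21.87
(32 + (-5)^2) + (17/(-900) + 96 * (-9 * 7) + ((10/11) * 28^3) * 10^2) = 19697488913/9900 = 1989645.34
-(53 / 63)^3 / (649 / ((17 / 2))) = -0.01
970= 970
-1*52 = -52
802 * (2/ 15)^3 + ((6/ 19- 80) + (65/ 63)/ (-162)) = -1885560163/ 24239250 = -77.79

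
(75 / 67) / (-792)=-25 / 17688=-0.00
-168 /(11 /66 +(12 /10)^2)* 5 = -126000 /241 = -522.82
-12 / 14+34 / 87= -284 / 609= -0.47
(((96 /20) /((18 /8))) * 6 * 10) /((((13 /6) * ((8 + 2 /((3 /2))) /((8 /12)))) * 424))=48 /4823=0.01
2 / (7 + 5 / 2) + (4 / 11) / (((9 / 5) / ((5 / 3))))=3088 / 5643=0.55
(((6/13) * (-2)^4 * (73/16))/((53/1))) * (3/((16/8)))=657/689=0.95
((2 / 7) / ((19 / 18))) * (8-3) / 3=60 / 133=0.45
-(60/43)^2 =-3600/1849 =-1.95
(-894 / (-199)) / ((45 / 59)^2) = 7.72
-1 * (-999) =999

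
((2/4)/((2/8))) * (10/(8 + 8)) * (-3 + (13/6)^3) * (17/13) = 131665/11232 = 11.72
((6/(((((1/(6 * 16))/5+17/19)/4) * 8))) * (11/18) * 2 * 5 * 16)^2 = 7156695040000/66896041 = 106982.34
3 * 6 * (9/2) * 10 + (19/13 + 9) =10666/13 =820.46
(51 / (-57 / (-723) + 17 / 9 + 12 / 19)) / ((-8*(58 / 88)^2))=-254313081 / 45043960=-5.65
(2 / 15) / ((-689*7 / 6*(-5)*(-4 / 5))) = -1 / 24115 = -0.00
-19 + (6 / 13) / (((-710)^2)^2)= -31383426034997 / 1651759265000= -19.00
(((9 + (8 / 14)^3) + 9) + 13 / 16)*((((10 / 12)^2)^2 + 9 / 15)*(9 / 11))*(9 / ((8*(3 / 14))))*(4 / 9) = 731224471 / 18627840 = 39.25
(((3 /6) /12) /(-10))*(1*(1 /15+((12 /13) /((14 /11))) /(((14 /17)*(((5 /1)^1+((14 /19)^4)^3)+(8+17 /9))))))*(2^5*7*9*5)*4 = -129772569620644598524 /6144453281210939695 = -21.12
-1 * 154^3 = -3652264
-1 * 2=-2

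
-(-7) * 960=6720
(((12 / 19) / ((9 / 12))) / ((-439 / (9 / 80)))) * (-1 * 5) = 0.00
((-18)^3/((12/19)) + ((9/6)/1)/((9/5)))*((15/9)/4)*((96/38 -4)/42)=276995/2052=134.99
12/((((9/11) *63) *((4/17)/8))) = 1496/189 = 7.92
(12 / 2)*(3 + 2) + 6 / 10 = 153 / 5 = 30.60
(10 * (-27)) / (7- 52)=6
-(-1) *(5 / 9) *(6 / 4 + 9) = 35 / 6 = 5.83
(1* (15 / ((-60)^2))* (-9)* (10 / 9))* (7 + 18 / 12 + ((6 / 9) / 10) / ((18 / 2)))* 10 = -2297 / 648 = -3.54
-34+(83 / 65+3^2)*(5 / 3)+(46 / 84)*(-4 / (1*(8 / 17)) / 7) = -134051 / 7644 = -17.54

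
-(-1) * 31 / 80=31 / 80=0.39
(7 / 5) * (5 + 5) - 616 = -602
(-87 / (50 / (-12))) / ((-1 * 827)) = -522 / 20675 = -0.03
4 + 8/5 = 28/5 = 5.60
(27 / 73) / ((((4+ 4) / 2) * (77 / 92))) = 621 / 5621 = 0.11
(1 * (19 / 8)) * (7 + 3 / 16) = 2185 / 128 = 17.07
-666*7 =-4662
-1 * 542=-542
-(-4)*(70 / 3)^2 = 19600 / 9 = 2177.78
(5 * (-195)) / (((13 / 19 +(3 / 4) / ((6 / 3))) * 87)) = -49400 / 4669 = -10.58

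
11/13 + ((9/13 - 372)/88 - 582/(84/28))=-225795/1144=-197.37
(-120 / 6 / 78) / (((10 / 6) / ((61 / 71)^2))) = -0.11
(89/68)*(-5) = -445/68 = -6.54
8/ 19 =0.42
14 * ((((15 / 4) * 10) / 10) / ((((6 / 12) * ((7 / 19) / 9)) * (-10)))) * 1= -513 / 2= -256.50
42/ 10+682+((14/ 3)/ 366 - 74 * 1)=1680524/ 2745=612.21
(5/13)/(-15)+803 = 31316/39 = 802.97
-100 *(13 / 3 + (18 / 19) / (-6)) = -23800 / 57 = -417.54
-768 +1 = -767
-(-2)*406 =812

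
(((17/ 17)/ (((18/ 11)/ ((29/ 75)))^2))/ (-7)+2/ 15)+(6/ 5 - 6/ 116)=471202681/ 369967500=1.27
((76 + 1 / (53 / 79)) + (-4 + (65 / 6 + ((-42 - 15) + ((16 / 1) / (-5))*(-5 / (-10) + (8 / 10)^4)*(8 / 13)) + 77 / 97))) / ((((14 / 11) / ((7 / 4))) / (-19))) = -6894958623223 / 10024950000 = -687.78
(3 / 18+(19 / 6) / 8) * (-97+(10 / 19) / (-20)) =-33183 / 608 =-54.58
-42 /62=-21 /31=-0.68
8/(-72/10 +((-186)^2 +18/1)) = 20/86517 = 0.00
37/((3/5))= 185/3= 61.67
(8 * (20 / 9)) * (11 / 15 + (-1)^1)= -128 / 27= -4.74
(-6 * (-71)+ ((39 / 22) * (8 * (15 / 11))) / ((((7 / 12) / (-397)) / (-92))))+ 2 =1025956436 / 847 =1211282.69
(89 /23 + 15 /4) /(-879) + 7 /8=140117 /161736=0.87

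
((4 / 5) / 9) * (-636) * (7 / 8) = -742 / 15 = -49.47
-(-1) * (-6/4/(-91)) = 3/182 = 0.02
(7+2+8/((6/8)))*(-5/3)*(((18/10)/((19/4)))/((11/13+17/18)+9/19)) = -55224/10067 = -5.49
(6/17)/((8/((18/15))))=9/170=0.05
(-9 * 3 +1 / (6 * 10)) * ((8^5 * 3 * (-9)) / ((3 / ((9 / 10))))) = 179048448 / 25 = 7161937.92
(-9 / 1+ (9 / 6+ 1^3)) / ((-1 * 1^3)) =13 / 2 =6.50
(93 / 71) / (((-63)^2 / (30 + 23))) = 1643 / 93933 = 0.02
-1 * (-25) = 25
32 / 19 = 1.68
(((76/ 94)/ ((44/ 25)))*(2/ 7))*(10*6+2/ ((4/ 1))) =5225/ 658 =7.94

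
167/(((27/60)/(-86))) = -287240/9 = -31915.56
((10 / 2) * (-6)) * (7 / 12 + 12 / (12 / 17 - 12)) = 115 / 8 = 14.38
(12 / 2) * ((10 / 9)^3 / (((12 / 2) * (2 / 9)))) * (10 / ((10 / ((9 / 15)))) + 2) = 1300 / 81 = 16.05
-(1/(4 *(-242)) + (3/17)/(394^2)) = 659027/638640904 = 0.00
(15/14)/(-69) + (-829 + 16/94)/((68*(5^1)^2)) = -1294301/2572780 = -0.50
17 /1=17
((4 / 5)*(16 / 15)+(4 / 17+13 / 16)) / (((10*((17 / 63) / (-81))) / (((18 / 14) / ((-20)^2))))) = -84818421 / 462400000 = -0.18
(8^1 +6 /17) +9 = 295 /17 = 17.35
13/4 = 3.25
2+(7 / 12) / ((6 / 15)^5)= 58.97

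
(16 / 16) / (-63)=-1 / 63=-0.02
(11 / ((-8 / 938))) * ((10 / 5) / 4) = -5159 / 8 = -644.88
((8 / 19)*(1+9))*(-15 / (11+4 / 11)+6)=1872 / 95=19.71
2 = 2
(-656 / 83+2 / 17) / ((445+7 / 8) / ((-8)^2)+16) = -5624832 / 16591949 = -0.34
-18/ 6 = -3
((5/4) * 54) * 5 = 675/2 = 337.50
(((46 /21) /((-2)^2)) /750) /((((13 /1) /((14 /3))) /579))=4439 /29250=0.15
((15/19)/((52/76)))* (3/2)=45/26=1.73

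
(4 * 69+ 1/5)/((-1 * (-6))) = 1381/30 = 46.03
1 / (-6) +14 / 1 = 83 / 6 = 13.83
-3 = -3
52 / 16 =13 / 4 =3.25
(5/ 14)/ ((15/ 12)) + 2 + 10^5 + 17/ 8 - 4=100000.41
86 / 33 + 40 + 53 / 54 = 25891 / 594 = 43.59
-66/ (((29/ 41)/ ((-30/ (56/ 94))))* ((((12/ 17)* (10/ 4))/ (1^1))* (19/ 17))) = 18377799/ 7714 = 2382.40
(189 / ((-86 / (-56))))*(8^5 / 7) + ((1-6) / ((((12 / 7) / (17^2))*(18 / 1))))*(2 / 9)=24078540031 / 41796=576096.76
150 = 150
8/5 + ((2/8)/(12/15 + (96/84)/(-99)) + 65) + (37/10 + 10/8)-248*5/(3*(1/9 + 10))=154079547/4972240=30.99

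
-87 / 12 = -29 / 4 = -7.25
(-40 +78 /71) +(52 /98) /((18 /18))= -133492 /3479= -38.37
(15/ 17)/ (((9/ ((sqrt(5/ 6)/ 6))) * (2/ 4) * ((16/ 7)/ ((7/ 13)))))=245 * sqrt(30)/ 190944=0.01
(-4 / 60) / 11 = -1 / 165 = -0.01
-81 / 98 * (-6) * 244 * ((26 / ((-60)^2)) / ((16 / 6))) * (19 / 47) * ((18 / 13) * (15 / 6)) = 844911 / 184240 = 4.59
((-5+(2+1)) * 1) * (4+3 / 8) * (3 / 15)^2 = -7 / 20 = -0.35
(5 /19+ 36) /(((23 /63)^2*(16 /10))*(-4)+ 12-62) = -13673205 /19174382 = -0.71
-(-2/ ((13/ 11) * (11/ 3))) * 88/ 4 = 132/ 13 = 10.15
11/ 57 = 0.19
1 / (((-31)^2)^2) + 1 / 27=923548 / 24935067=0.04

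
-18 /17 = -1.06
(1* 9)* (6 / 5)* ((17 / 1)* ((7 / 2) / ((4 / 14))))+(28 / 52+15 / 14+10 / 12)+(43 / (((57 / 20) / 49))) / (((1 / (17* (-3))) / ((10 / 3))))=-2134090151 / 17290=-123429.16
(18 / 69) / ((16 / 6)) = 9 / 92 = 0.10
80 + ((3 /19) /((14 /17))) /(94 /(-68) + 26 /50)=7777445 /97489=79.78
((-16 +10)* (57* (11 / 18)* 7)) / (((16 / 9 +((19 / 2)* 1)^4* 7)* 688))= -13167 / 353050597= -0.00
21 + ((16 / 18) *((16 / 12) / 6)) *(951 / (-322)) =20.42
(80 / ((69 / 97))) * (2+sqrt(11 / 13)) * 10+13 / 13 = 77600 * sqrt(143) / 897+155269 / 69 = 3284.79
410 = 410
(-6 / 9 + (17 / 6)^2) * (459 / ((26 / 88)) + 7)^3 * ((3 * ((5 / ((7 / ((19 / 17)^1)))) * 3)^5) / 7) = 1386763514323062513098765625 / 1467989317424084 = 944668668813.24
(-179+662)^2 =233289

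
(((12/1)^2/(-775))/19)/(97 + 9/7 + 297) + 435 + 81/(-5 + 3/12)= 17028877917/40744075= 417.95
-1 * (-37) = 37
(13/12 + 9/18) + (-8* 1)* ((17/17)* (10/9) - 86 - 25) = 880.69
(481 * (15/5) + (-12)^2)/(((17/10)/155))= 2459850/17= 144697.06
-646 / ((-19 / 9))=306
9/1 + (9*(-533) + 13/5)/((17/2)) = -47179/85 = -555.05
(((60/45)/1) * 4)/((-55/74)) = -1184/165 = -7.18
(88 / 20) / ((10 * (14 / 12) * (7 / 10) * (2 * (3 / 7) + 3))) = 44 / 315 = 0.14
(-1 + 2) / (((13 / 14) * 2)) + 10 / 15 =47 / 39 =1.21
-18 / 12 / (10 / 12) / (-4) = 9 / 20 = 0.45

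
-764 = -764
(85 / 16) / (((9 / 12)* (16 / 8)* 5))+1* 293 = 7049 / 24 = 293.71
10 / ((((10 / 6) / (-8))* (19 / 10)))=-480 / 19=-25.26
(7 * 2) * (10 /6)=70 /3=23.33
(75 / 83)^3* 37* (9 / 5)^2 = 50574375 / 571787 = 88.45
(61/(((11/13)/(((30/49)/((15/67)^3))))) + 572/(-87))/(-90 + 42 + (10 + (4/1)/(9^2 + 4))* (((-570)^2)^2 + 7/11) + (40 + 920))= 117386447737/31704913668351371805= 0.00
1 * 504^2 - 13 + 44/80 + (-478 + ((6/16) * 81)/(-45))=2028199/8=253524.88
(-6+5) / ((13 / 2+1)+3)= -2 / 21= -0.10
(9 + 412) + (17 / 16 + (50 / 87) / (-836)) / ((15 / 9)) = 421.64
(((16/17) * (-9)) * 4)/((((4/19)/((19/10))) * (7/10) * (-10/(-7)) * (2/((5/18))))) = -722/17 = -42.47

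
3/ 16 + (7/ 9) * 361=40459/ 144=280.97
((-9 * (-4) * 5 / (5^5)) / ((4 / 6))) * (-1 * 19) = -1026 / 625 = -1.64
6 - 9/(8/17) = -105/8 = -13.12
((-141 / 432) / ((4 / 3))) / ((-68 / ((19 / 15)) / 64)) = 893 / 3060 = 0.29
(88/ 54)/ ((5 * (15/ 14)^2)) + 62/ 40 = 222821/ 121500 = 1.83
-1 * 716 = -716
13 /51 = 0.25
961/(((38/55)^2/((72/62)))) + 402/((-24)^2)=81045787/34656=2338.58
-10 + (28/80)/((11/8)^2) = -5938/605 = -9.81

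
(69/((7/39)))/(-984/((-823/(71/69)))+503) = 16979313/22270675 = 0.76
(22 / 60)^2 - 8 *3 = -21479 / 900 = -23.87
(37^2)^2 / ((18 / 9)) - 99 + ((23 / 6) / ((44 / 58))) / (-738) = 936981.49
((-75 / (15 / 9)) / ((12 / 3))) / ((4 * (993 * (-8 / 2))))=15 / 21184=0.00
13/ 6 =2.17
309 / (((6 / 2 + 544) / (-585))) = -180765 / 547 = -330.47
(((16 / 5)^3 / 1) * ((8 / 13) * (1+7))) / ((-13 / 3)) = -786432 / 21125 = -37.23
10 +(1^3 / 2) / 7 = 141 / 14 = 10.07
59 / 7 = 8.43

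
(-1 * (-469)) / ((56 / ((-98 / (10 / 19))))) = -62377 / 40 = -1559.42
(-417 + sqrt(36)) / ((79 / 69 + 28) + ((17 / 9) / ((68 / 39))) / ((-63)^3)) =-28364331492 / 2011377769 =-14.10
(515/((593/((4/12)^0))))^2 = 265225/351649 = 0.75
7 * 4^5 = 7168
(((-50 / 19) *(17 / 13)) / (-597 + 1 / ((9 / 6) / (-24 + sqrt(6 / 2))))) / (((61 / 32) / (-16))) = -0.05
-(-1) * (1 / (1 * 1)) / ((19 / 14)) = 14 / 19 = 0.74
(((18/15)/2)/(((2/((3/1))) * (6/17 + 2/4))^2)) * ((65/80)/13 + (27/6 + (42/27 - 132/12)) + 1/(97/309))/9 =-1369571/3915696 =-0.35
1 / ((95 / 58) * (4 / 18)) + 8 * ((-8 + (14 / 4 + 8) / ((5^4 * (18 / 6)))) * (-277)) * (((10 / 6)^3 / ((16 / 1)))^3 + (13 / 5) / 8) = 6189.08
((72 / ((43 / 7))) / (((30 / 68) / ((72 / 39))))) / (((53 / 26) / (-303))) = -83075328 / 11395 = -7290.51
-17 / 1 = -17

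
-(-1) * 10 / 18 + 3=3.56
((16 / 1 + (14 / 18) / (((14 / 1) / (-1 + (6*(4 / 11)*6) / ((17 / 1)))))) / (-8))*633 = -1264.99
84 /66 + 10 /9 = 236 /99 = 2.38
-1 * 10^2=-100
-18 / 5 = -3.60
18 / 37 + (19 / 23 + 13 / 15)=27818 / 12765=2.18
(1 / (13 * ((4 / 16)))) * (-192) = -768 / 13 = -59.08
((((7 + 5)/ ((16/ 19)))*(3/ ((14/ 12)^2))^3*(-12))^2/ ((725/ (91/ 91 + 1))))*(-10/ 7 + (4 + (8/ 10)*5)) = 60772.91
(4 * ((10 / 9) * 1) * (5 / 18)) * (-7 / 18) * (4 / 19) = -1400 / 13851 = -0.10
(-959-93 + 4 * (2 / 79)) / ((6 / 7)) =-96950 / 79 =-1227.22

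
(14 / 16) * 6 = 21 / 4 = 5.25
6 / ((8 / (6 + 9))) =45 / 4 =11.25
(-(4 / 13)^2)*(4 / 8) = -8 / 169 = -0.05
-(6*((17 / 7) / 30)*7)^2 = -289 / 25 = -11.56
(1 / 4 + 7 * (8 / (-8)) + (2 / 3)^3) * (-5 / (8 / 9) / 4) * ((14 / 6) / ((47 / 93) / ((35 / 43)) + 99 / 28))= 26468575 / 5195424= 5.09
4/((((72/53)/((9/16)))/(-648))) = -4293/4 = -1073.25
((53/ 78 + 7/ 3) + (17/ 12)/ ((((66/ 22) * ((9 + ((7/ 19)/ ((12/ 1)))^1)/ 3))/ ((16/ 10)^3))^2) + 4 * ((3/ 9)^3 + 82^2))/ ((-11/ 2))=-1250873150054377547/ 255759939703125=-4890.81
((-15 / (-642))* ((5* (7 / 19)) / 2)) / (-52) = -175 / 422864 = -0.00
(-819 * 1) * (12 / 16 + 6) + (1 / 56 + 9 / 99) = -5528.14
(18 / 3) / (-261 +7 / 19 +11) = -38 / 1581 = -0.02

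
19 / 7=2.71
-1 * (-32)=32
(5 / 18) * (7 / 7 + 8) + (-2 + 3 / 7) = 13 / 14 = 0.93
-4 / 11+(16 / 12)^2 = 140 / 99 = 1.41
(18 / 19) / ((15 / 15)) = 18 / 19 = 0.95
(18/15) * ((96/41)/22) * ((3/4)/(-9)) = -24/2255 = -0.01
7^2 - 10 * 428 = -4231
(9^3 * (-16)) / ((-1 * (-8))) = -1458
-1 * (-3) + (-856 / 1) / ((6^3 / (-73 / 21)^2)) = -534482 / 11907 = -44.89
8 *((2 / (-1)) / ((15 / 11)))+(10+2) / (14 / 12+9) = -9656 / 915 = -10.55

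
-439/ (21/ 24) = -3512/ 7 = -501.71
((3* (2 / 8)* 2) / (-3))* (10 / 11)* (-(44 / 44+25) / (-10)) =-1.18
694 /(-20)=-347 /10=-34.70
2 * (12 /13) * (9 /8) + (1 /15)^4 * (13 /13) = 1366888 /658125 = 2.08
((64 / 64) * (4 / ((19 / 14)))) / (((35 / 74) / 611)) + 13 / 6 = 3809.66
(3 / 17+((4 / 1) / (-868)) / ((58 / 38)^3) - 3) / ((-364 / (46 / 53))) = 5845505821 / 867860468566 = 0.01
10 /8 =5 /4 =1.25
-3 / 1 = -3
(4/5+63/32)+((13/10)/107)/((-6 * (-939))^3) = 1059614871388739/382705145422560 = 2.77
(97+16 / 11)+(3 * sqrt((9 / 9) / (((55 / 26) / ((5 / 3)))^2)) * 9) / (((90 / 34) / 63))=33261 / 55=604.75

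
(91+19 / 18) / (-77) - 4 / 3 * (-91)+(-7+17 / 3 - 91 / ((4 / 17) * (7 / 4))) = -141643 / 1386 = -102.20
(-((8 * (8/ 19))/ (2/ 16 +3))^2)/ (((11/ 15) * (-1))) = 1.58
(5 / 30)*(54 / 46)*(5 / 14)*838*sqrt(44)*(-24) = -452520*sqrt(11) / 161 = -9321.98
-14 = -14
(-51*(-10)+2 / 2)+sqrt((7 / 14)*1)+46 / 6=sqrt(2) / 2+1556 / 3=519.37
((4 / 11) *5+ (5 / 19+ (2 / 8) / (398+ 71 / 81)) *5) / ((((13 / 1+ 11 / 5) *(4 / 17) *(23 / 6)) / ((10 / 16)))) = 0.14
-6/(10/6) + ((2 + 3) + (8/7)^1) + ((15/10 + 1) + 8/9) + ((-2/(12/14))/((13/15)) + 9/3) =51101/8190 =6.24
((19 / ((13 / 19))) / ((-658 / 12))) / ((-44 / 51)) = 55233 / 94094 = 0.59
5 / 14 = 0.36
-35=-35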